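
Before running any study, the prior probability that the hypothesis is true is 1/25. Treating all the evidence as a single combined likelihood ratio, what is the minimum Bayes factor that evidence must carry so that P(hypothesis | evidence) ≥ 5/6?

120

Prior odds = 0.04/0.96 = 1/24.
Target odds = (5/6)/(1/6) = 5.
Required Bayes factor = 5 ÷ (1/24) = 120.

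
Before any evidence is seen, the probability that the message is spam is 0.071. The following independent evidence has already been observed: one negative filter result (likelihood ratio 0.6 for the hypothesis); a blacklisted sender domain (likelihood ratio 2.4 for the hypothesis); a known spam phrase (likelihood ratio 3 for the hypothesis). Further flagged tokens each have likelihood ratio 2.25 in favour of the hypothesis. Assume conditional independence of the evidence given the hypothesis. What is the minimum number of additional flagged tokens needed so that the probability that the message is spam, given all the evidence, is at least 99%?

Prior odds = 0.071/0.929 = 71/929.
Combined Bayes factor of the evidence already in hand = 0.6 × 2.4 × 3 = 4.32.
Odds after that evidence = (71/929) × 4.32 = 7668/23225.
Target odds = 0.99/0.01 = 99.
Need 2.25ⁿ ≥ 99 ÷ (7668/23225) = 255475/852.
2.25⁷ = 4782969/16384 falls short of 255475/852 but 2.25⁸ = 43046721/65536 reaches it, so n = 8.

8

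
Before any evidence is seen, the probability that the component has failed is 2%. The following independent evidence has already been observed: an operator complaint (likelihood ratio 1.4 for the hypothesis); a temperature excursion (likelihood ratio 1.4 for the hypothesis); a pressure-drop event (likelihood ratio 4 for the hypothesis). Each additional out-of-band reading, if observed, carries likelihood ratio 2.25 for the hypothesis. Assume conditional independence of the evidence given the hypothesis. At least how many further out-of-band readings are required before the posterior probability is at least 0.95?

6

Prior odds = 0.02/0.98 = 1/49.
Combined Bayes factor of the evidence already in hand = 1.4 × 1.4 × 4 = 7.84.
Odds after that evidence = (1/49) × 7.84 = 0.16.
Target odds = 0.95/0.05 = 19.
Need 2.25ⁿ ≥ 19 ÷ 0.16 = 118.75.
2.25⁵ = 59049/1024 falls short of 118.75 but 2.25⁶ = 531441/4096 reaches it, so n = 6.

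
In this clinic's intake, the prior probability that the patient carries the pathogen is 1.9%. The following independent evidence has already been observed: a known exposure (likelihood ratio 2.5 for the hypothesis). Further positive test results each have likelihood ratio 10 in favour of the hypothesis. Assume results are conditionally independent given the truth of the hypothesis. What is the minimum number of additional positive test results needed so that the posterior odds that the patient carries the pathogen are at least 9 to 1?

3

Prior odds = 0.019/0.981 = 19/981.
Bayes factor of the evidence already in hand = 2.5.
Odds after that evidence = (19/981) × 2.5 = 95/1962.
Target odds = 9.
Need 10ⁿ ≥ 9 ÷ (95/1962) = 17658/95.
10² = 100 falls short of 17658/95 but 10³ = 1000 reaches it, so n = 3.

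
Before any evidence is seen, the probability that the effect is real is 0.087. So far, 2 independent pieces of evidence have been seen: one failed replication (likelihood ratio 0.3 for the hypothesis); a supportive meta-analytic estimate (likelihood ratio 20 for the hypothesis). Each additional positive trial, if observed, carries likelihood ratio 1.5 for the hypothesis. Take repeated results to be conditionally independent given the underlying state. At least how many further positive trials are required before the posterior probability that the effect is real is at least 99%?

13

Prior odds = 0.087/0.913 = 87/913.
Combined Bayes factor of the evidence already in hand = 0.3 × 20 = 6.
Odds after that evidence = (87/913) × 6 = 522/913.
Target odds = 0.99/0.01 = 99.
Need 1.5ⁿ ≥ 99 ÷ (522/913) = 10043/58.
1.5¹² = 531441/4096 falls short of 10043/58 but 1.5¹³ = 1594323/8192 reaches it, so n = 13.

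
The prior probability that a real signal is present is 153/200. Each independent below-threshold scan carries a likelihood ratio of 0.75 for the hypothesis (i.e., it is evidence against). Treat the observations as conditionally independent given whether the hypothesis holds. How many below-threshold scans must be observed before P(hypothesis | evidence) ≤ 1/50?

Prior odds = 0.765/0.235 = 153/47.
Likelihood ratio per below-threshold scan = 0.75.
Target posterior odds = 0.02/0.98 = 1/49.
Need (153/47) × 0.75ⁿ ≤ 1/49, i.e. 0.75ⁿ ≤ 47/7497.
0.75¹⁷ ≈0.00751695 is still above 47/7497 but 0.75¹⁸ ≈0.00563771 is at or below it, so n = 18.

18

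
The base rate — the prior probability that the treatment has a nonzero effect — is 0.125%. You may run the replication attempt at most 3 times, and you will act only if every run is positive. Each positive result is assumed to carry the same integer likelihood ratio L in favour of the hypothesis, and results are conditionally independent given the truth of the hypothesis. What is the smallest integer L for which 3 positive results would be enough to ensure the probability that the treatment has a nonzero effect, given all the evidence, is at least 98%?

34

Prior odds = 0.00125/0.99875 = 1/799.
Target odds = 0.98/0.02 = 49.
Need L³ ≥ 49 ÷ (1/799) = 39151.
33³ = 35937 < 39151 ≤ 39304 = 34³, so L = 34.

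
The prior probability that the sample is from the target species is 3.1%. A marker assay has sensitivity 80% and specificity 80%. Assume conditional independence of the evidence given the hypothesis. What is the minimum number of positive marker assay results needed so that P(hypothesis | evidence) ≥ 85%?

Prior odds = 0.031/0.969 = 31/969.
False-positive rate = 1 − 0.8 = 0.2; likelihood ratio of a positive = 0.8/0.2 = 4.
Target posterior odds = 0.85/0.15 = 17/3.
Need (31/969) × 4ⁿ ≥ 17/3, i.e. 4ⁿ ≥ 5491/31.
4³ = 64 falls short of 5491/31 but 4⁴ = 256 reaches it, so n = 4.

4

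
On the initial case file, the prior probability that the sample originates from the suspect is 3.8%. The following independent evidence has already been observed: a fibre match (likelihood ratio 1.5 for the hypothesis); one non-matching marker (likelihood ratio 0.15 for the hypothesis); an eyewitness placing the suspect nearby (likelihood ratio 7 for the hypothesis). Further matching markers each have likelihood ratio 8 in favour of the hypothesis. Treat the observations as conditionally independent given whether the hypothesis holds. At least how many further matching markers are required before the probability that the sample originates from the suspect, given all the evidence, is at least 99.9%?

5

Prior odds = 0.038/0.962 = 19/481.
Combined Bayes factor of the evidence already in hand = 1.5 × 0.15 × 7 = 1.575.
Odds after that evidence = (19/481) × 1.575 = 1197/19240.
Target odds = 0.999/0.001 = 999.
Need 8ⁿ ≥ 999 ÷ (1197/19240) = 2135640/133.
8⁴ = 4096 falls short of 2135640/133 but 8⁵ = 32768 reaches it, so n = 5.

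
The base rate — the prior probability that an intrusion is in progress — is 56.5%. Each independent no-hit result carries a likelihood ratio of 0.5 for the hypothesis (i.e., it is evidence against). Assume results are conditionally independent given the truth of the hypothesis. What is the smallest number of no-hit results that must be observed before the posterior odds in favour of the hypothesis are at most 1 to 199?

Prior odds = 0.565/0.435 = 113/87.
Likelihood ratio per no-hit result = 0.5.
Target odds = 1/199.
Require 0.5ⁿ ≤ 1/199 ÷ (113/87) = 87/22487.
0.5⁸ = 0.00390625 is still above 87/22487 but 0.5⁹ = 0.001953125 is at or below it, so n = 9.

9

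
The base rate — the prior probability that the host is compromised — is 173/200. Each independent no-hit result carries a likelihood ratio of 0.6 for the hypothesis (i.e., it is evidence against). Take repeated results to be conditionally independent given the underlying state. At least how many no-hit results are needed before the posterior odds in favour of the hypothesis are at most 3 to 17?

Prior odds = 0.865/0.135 = 173/27.
Likelihood ratio per no-hit result = 0.6.
Target odds = 3/17.
Require 0.6ⁿ ≤ 3/17 ÷ (173/27) = 81/2941.
0.6⁷ = 2187/78125 is still above 81/2941 but 0.6⁸ = 6561/390625 is at or below it, so n = 8.

8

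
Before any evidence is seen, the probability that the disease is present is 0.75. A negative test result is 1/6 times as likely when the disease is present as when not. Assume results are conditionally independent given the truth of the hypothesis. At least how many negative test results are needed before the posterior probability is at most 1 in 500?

Prior odds = 0.75/0.25 = 3.
Likelihood ratio per negative test result = 1/6.
Target posterior odds = 0.002/0.998 = 1/499.
Need 3 × (1/6)ⁿ ≤ 1/499, i.e. (1/6)ⁿ ≤ 1/1497.
(1/6)⁴ = 1/1296 is still above 1/1497 but (1/6)⁵ = 1/7776 is at or below it, so n = 5.

5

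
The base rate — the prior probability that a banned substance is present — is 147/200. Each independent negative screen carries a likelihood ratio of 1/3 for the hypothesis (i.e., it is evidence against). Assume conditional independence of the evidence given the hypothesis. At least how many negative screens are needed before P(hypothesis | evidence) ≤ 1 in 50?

Prior odds: 0.735 ÷ 0.265 = 147/53.
Likelihood ratio per negative screen = 1/3.
Target odds: 0.02 ÷ 0.98 = 1/49.
Need (147/53) × (1/3)ⁿ ≤ 1/49, i.e. (1/3)ⁿ ≤ 53/7203.
(1/3)⁴ = 1/81 is still above 53/7203 but (1/3)⁵ = 1/243 is at or below it, so n = 5.

5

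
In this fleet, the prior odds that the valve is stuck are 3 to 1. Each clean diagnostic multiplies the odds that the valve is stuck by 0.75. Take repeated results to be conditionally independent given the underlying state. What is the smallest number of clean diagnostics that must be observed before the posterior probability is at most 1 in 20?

15

Prior odds = 3.
Likelihood ratio per clean diagnostic = 0.75.
Target posterior odds = 0.05/0.95 = 1/19.
Need 3 × 0.75ⁿ ≤ 1/19, i.e. 0.75ⁿ ≤ 1/57.
0.75¹⁴ = 4782969/268435456 is still above 1/57 but 0.75¹⁵ ≈0.0133635 is at or below it, so n = 15.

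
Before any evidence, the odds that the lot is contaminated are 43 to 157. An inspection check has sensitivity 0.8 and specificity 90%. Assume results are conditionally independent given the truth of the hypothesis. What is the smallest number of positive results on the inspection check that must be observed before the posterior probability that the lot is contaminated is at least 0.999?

4

Prior odds = 43/157.
False-positive rate = 1 − 0.9 = 0.1; likelihood ratio of a positive = 0.8/0.1 = 8.
Target odds: 0.999 ÷ 0.001 = 999.
Need (43/157) × 8ⁿ ≥ 999, i.e. 8ⁿ ≥ 156843/43.
8³ = 512 falls short of 156843/43 but 8⁴ = 4096 reaches it, so n = 4.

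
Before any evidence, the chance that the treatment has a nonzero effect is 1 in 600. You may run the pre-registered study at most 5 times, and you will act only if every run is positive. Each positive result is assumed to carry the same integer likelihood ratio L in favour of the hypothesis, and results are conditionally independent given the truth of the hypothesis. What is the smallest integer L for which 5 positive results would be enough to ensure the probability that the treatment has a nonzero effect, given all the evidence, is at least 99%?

10

Prior odds = (1/600)/(599/600) = 1/599.
Target odds = 0.99/0.01 = 99.
Need L⁵ ≥ 99 ÷ (1/599) = 59301.
9⁵ = 59049 < 59301 ≤ 100000 = 10⁵, so L = 10.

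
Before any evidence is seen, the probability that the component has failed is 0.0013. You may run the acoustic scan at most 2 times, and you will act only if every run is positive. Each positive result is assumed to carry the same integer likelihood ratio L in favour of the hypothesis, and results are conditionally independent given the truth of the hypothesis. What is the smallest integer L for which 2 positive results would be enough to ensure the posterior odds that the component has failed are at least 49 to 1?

195

Prior odds = 0.0013/0.9987 = 13/9987.
Target odds = 49.
Need L² ≥ 49 ÷ (13/9987) = 489363/13.
194² = 37636 < 489363/13 ≤ 38025 = 195², so L = 195.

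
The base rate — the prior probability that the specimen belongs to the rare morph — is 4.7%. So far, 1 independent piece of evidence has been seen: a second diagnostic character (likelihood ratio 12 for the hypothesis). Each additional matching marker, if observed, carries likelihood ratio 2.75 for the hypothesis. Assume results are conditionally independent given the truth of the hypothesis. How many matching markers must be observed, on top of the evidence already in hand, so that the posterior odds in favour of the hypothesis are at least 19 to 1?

Prior odds = 0.047/0.953 = 47/953.
Bayes factor of the evidence already in hand = 12.
Odds after that evidence = (47/953) × 12 = 564/953.
Target odds = 19.
Need 2.75ⁿ ≥ 19 ÷ (564/953) = 18107/564.
2.75³ = 20.796875 falls short of 18107/564 but 2.75⁴ = 57.19140625 reaches it, so n = 4.

4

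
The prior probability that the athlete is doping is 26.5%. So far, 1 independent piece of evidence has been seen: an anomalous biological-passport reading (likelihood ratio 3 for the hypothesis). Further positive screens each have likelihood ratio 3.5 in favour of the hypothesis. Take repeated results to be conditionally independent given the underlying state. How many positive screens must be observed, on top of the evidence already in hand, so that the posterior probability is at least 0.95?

Prior odds = 0.265/0.735 = 53/147.
Bayes factor of the evidence already in hand = 3.
Odds after that evidence = (53/147) × 3 = 53/49.
Target odds = 0.95/0.05 = 19.
Need 3.5ⁿ ≥ 19 ÷ (53/49) = 931/53.
3.5² = 12.25 falls short of 931/53 but 3.5³ = 42.875 reaches it, so n = 3.

3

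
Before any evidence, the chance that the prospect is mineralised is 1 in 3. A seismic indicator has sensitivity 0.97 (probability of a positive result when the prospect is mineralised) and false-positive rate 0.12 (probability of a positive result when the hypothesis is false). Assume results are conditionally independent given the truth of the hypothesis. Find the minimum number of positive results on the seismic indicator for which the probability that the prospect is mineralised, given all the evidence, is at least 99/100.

3

Prior odds = (1/3)/(2/3) = 0.5.
Likelihood ratio of a positive result = 0.97/0.12 = 97/12.
Target posterior odds = 0.99/0.01 = 99.
Require (97/12)ⁿ ≥ 99 ÷ 0.5 = 198.
(97/12)² = 9409/144 falls short of 198 but (97/12)³ = 912673/1728 reaches it, so n = 3.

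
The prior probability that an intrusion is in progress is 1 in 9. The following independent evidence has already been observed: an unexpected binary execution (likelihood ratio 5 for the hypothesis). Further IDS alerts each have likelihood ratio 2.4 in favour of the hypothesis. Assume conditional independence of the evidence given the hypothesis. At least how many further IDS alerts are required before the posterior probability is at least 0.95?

4

Prior odds = (1/9)/(8/9) = 0.125.
Bayes factor of the evidence already in hand = 5.
Odds after that evidence = 0.125 × 5 = 0.625.
Target odds = 0.95/0.05 = 19.
Need 2.4ⁿ ≥ 19 ÷ 0.625 = 30.4.
2.4³ = 13.824 falls short of 30.4 but 2.4⁴ = 33.1776 reaches it, so n = 4.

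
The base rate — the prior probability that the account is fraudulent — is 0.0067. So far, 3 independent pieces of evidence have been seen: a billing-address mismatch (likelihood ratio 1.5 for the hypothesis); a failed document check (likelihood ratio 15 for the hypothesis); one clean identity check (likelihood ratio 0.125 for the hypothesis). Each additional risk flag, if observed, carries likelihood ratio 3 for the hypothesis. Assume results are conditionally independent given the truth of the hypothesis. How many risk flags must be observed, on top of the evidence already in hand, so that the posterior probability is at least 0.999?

10

Prior odds = 0.0067/0.9933 = 67/9933.
Combined Bayes factor of the evidence already in hand = 1.5 × 15 × 0.125 = 2.8125.
Odds after that evidence = (67/9933) × 2.8125 = 1005/52976.
Target odds = 0.999/0.001 = 999.
Need 3ⁿ ≥ 999 ÷ (1005/52976) = 17641008/335.
3⁹ = 19683 falls short of 17641008/335 but 3¹⁰ = 59049 reaches it, so n = 10.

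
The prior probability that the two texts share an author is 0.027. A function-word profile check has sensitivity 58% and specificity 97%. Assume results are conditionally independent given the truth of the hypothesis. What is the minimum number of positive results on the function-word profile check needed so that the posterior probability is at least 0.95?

Prior odds: 0.027 ÷ 0.973 = 27/973.
False-positive rate = 1 − 0.97 = 0.03; likelihood ratio of a positive = 0.58/0.03 = 58/3.
Target posterior odds = 0.95/0.05 = 19.
Need (27/973) × (58/3)ⁿ ≥ 19, i.e. (58/3)ⁿ ≥ 18487/27.
(58/3)² = 3364/9 falls short of 18487/27 but (58/3)³ = 195112/27 reaches it, so n = 3.

3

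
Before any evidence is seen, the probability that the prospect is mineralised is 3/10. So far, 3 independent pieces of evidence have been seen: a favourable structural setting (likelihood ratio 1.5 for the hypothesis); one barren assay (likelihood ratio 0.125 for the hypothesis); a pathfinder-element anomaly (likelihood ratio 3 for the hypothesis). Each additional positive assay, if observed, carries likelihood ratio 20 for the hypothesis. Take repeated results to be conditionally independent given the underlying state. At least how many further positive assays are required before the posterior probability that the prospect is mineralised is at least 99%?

3

Prior odds = 0.3/0.7 = 3/7.
Combined Bayes factor of the evidence already in hand = 1.5 × 0.125 × 3 = 0.5625.
Odds after that evidence = (3/7) × 0.5625 = 27/112.
Target odds = 0.99/0.01 = 99.
Need 20ⁿ ≥ 99 ÷ (27/112) = 1232/3.
20² = 400 falls short of 1232/3 but 20³ = 8000 reaches it, so n = 3.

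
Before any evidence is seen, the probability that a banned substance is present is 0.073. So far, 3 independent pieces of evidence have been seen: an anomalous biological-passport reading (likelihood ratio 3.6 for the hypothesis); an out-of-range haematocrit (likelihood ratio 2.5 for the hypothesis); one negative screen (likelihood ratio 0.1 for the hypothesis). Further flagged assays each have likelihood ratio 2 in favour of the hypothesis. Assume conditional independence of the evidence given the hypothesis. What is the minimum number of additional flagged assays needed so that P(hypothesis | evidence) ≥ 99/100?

Prior odds = 0.073/0.927 = 73/927.
Combined Bayes factor of the evidence already in hand = 3.6 × 2.5 × 0.1 = 0.9.
Odds after that evidence = (73/927) × 0.9 = 73/1030.
Target odds = 0.99/0.01 = 99.
Need 2ⁿ ≥ 99 ÷ (73/1030) = 101970/73.
2¹⁰ = 1024 falls short of 101970/73 but 2¹¹ = 2048 reaches it, so n = 11.

11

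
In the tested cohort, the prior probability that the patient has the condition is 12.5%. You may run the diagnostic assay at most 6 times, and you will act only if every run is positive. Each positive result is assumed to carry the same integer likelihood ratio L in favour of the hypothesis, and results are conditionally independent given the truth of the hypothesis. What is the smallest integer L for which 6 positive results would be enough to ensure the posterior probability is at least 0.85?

2

Prior odds = 0.125/0.875 = 1/7.
Target odds = 0.85/0.15 = 17/3.
Need L⁶ ≥ 17/3 ÷ (1/7) = 119/3.
1⁶ = 1 < 119/3 ≤ 64 = 2⁶, so L = 2.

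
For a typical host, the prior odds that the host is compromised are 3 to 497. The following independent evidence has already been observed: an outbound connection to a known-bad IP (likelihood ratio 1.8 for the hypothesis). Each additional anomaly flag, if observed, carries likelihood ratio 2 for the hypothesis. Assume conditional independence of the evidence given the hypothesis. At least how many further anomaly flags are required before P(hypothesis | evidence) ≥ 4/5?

9

Prior odds = 3/497.
Bayes factor of the evidence already in hand = 1.8.
Odds after that evidence = (3/497) × 1.8 = 27/2485.
Target odds = 0.8/0.2 = 4.
Need 2ⁿ ≥ 4 ÷ (27/2485) = 9940/27.
2⁸ = 256 falls short of 9940/27 but 2⁹ = 512 reaches it, so n = 9.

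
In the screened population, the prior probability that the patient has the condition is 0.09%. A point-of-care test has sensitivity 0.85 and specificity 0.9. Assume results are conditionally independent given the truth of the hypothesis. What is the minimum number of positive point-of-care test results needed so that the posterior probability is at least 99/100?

6

Prior odds = 0.0009/0.9991 = 9/9991.
False-positive rate = 1 − 0.9 = 0.1; likelihood ratio of a positive = 0.85/0.1 = 8.5.
Target odds: 0.99 ÷ 0.01 = 99.
Need (9/9991) × 8.5ⁿ ≥ 99, i.e. 8.5ⁿ ≥ 109901.
8.5⁵ = 44370.53125 falls short of 109901 but 8.5⁶ = 24137569/64 reaches it, so n = 6.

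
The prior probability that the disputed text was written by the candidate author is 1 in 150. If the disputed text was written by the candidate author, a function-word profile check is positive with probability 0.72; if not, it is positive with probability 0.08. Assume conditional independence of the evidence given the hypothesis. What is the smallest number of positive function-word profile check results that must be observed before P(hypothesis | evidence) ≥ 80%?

3

Prior odds: (1/150) ÷ (149/150) = 1/149.
Likelihood ratio of a positive = 0.72/0.08 = 9.
Target posterior odds = 0.8/0.2 = 4.
Need (1/149) × 9ⁿ ≥ 4, i.e. 9ⁿ ≥ 596.
9² = 81 falls short of 596 but 9³ = 729 reaches it, so n = 3.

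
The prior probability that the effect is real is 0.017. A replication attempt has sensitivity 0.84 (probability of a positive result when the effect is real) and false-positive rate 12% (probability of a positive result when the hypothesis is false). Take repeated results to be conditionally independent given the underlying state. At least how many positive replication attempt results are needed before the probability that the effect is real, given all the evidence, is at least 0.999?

6

Prior odds: 0.017 ÷ 0.983 = 17/983.
Likelihood ratio of a positive result = 0.84/0.12 = 7.
Target posterior odds = 0.999/0.001 = 999.
Need (17/983) × 7ⁿ ≥ 999, i.e. 7ⁿ ≥ 982017/17.
7⁵ = 16807 falls short of 982017/17 but 7⁶ = 117649 reaches it, so n = 6.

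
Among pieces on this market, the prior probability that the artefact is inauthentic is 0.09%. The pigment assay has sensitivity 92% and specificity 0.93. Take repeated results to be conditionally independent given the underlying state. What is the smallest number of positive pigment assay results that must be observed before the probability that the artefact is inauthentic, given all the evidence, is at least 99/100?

Prior odds: 0.0009 ÷ 0.9991 = 9/9991.
False-positive rate = 1 − 0.93 = 0.07; likelihood ratio of a positive = 0.92/0.07 = 92/7.
Target posterior odds = 0.99/0.01 = 99.
Require (92/7)ⁿ ≥ 99 ÷ (9/9991) = 109901.
(92/7)⁴ = 71639296/2401 falls short of 109901 but (92/7)⁵ ≈392147 reaches it, so n = 5.

5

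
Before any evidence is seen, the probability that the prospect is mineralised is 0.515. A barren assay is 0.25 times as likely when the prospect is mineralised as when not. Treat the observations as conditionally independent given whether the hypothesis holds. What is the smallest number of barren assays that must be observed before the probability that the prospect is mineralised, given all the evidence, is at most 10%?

Prior odds: 0.515 ÷ 0.485 = 103/97.
Likelihood ratio per barren assay = 0.25.
Target odds: 0.1 ÷ 0.9 = 1/9.
Require 0.25ⁿ ≤ 1/9 ÷ (103/97) = 97/927.
0.25¹ = 0.25 is still above 97/927 but 0.25² = 0.0625 is at or below it, so n = 2.

2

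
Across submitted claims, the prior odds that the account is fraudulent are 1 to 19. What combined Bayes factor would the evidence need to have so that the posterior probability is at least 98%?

Prior odds = 1/19.
Target odds = 0.98/0.02 = 49.
Required Bayes factor = 49 ÷ (1/19) = 931.

931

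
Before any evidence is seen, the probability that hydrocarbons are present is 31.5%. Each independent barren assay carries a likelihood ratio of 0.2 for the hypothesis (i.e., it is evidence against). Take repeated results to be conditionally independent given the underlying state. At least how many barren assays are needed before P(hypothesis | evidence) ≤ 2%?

Prior odds: 0.315 ÷ 0.685 = 63/137.
Likelihood ratio per barren assay = 0.2.
Target posterior odds = 0.02/0.98 = 1/49.
Need (63/137) × 0.2ⁿ ≤ 1/49, i.e. 0.2ⁿ ≤ 137/3087.
0.2¹ = 0.2 is still above 137/3087 but 0.2² = 0.04 is at or below it, so n = 2.

2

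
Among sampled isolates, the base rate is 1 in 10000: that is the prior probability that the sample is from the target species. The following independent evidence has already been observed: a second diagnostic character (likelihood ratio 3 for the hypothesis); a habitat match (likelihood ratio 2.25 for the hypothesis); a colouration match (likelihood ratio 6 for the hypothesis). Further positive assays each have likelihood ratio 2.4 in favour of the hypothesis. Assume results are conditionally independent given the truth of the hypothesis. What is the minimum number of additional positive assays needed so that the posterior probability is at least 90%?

Prior odds = 0.0001/0.9999 = 1/9999.
Combined Bayes factor of the evidence already in hand = 3 × 2.25 × 6 = 40.5.
Odds after that evidence = (1/9999) × 40.5 = 9/2222.
Target odds = 0.9/0.1 = 9.
Need 2.4ⁿ ≥ 9 ÷ (9/2222) = 2222.
2.4⁸ = 429981696/390625 falls short of 2222 but 2.4⁹ ≈2641.81 reaches it, so n = 9.

9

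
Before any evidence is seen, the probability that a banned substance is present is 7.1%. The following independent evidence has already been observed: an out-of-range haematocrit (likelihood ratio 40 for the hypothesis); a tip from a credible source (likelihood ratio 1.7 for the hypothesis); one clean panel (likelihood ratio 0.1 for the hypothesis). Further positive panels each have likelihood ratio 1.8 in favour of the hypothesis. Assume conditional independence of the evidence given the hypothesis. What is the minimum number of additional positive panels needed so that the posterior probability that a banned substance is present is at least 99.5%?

Prior odds = 0.071/0.929 = 71/929.
Combined Bayes factor of the evidence already in hand = 40 × 1.7 × 0.1 = 6.8.
Odds after that evidence = (71/929) × 6.8 = 2414/4645.
Target odds = 0.995/0.005 = 199.
Need 1.8ⁿ ≥ 199 ÷ (2414/4645) = 924355/2414.
1.8¹⁰ ≈357.047 falls short of 924355/2414 but 1.8¹¹ ≈642.684 reaches it, so n = 11.

11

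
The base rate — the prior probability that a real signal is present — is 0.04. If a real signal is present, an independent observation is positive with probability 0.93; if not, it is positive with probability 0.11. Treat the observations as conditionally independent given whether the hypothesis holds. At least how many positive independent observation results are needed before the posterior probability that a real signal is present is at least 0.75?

Prior odds: 0.04 ÷ 0.96 = 1/24.
Likelihood ratio of a positive = 0.93/0.11 = 93/11.
Target odds: 0.75 ÷ 0.25 = 3.
Require (93/11)ⁿ ≥ 3 ÷ (1/24) = 72.
(93/11)² = 8649/121 falls short of 72 but (93/11)³ = 804357/1331 reaches it, so n = 3.

3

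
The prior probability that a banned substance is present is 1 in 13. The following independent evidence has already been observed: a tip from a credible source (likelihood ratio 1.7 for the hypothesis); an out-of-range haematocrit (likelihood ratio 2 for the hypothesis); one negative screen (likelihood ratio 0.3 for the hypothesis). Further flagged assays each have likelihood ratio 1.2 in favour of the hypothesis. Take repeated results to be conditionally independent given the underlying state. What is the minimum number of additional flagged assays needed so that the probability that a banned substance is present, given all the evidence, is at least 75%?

Prior odds = (1/13)/(12/13) = 1/12.
Combined Bayes factor of the evidence already in hand = 1.7 × 2 × 0.3 = 1.02.
Odds after that evidence = (1/12) × 1.02 = 0.085.
Target odds = 0.75/0.25 = 3.
Need 1.2ⁿ ≥ 3 ÷ 0.085 = 600/17.
1.2¹⁹ ≈31.948 falls short of 600/17 but 1.2²⁰ ≈38.3376 reaches it, so n = 20.

20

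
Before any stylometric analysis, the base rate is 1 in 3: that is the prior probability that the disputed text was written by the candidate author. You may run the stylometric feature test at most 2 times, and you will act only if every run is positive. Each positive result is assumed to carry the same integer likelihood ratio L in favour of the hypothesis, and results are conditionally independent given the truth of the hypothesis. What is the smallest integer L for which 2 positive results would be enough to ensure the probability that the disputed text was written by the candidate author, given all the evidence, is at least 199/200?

Prior odds = (1/3)/(2/3) = 0.5.
Target odds = 0.995/0.005 = 199.
Need L² ≥ 199 ÷ 0.5 = 398.
19² = 361 < 398 ≤ 400 = 20², so L = 20.

20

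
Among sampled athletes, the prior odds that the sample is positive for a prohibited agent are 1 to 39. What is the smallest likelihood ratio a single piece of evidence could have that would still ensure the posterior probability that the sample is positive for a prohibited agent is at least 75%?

117

Prior odds = 1/39.
Target odds = 0.75/0.25 = 3.
Required Bayes factor = 3 ÷ (1/39) = 117.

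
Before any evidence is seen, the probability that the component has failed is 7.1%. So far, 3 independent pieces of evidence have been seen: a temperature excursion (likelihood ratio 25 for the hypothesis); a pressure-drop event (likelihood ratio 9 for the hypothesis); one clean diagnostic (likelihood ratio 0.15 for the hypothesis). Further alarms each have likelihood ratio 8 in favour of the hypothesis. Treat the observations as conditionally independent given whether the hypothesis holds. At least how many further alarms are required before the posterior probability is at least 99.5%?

Prior odds = 0.071/0.929 = 71/929.
Combined Bayes factor of the evidence already in hand = 25 × 9 × 0.15 = 33.75.
Odds after that evidence = (71/929) × 33.75 = 9585/3716.
Target odds = 0.995/0.005 = 199.
Need 8ⁿ ≥ 199 ÷ (9585/3716) = 739484/9585.
8² = 64 falls short of 739484/9585 but 8³ = 512 reaches it, so n = 3.

3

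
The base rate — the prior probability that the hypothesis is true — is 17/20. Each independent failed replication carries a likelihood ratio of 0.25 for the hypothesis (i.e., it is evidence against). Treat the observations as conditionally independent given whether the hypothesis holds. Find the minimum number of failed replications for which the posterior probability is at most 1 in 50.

Prior odds: 0.85 ÷ 0.15 = 17/3.
Likelihood ratio per failed replication = 0.25.
Target posterior odds = 0.02/0.98 = 1/49.
Require 0.25ⁿ ≤ 1/49 ÷ (17/3) = 3/833.
0.25⁴ = 0.00390625 is still above 3/833 but 0.25⁵ = 1/1024 is at or below it, so n = 5.

5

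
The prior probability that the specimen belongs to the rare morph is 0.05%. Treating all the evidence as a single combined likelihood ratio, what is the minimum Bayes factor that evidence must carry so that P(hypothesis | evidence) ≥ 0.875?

13993

Prior odds = 0.0005/0.9995 = 1/1999.
Target odds = 0.875/0.125 = 7.
Required Bayes factor = 7 ÷ (1/1999) = 13993.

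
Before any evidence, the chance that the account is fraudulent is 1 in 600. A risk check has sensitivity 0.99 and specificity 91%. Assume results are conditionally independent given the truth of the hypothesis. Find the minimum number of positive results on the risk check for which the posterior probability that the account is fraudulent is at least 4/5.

4

Prior odds = (1/600)/(599/600) = 1/599.
False-positive rate = 1 − 0.91 = 0.09; likelihood ratio of a positive = 0.99/0.09 = 11.
Target posterior odds = 0.8/0.2 = 4.
Need (1/599) × 11ⁿ ≥ 4, i.e. 11ⁿ ≥ 2396.
11³ = 1331 falls short of 2396 but 11⁴ = 14641 reaches it, so n = 4.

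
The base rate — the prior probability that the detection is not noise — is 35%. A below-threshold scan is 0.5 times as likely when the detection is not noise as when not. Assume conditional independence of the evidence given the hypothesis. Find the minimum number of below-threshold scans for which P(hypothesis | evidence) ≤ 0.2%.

Prior odds: 0.35 ÷ 0.65 = 7/13.
Likelihood ratio per below-threshold scan = 0.5.
Target odds: 0.002 ÷ 0.998 = 1/499.
Need (7/13) × 0.5ⁿ ≤ 1/499, i.e. 0.5ⁿ ≤ 13/3493.
0.5⁸ = 0.00390625 is still above 13/3493 but 0.5⁹ = 0.001953125 is at or below it, so n = 9.

9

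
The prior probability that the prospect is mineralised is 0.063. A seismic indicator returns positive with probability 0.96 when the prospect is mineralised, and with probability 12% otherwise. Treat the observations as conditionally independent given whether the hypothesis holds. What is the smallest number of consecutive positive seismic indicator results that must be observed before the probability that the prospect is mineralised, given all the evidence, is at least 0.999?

Prior odds: 0.063 ÷ 0.937 = 63/937.
Likelihood ratio of a positive result = 0.96/0.12 = 8.
Target odds: 0.999 ÷ 0.001 = 999.
Require 8ⁿ ≥ 999 ÷ (63/937) = 104007/7.
8⁴ = 4096 falls short of 104007/7 but 8⁵ = 32768 reaches it, so n = 5.

5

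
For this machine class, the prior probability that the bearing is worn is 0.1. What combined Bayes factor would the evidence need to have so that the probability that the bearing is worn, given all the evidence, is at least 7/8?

63

Prior odds = 0.1/0.9 = 1/9.
Target odds = 0.875/0.125 = 7.
Required Bayes factor = 7 ÷ (1/9) = 63.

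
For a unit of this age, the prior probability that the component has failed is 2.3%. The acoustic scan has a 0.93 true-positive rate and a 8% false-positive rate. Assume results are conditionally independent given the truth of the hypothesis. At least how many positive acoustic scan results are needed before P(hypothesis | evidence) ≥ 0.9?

Prior odds: 0.023 ÷ 0.977 = 23/977.
Likelihood ratio of a positive result = 0.93/0.08 = 11.625.
Target posterior odds = 0.9/0.1 = 9.
Need (23/977) × 11.625ⁿ ≥ 9, i.e. 11.625ⁿ ≥ 8793/23.
11.625² = 135.140625 falls short of 8793/23 but 11.625³ = 804357/512 reaches it, so n = 3.

3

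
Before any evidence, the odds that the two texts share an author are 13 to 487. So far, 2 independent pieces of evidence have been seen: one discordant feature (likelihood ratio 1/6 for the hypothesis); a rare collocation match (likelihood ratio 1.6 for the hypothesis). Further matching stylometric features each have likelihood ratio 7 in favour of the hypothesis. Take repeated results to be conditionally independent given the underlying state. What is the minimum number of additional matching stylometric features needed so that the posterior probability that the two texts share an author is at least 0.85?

4

Prior odds = 13/487.
Combined Bayes factor of the evidence already in hand = (1/6) × 1.6 = 4/15.
Odds after that evidence = (13/487) × 4/15 = 52/7305.
Target odds = 0.85/0.15 = 17/3.
Need 7ⁿ ≥ 17/3 ÷ (52/7305) = 41395/52.
7³ = 343 falls short of 41395/52 but 7⁴ = 2401 reaches it, so n = 4.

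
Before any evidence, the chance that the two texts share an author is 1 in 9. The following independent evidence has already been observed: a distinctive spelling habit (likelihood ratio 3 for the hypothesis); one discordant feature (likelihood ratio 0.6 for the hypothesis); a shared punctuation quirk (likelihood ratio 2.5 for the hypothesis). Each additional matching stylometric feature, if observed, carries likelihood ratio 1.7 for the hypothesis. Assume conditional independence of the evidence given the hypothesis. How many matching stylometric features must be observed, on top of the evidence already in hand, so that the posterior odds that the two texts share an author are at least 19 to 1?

Prior odds = (1/9)/(8/9) = 0.125.
Combined Bayes factor of the evidence already in hand = 3 × 0.6 × 2.5 = 4.5.
Odds after that evidence = 0.125 × 4.5 = 0.5625.
Target odds = 19.
Need 1.7ⁿ ≥ 19 ÷ 0.5625 = 304/9.
1.7⁶ = 24137569/1000000 falls short of 304/9 but 1.7⁷ = 410338673/10000000 reaches it, so n = 7.

7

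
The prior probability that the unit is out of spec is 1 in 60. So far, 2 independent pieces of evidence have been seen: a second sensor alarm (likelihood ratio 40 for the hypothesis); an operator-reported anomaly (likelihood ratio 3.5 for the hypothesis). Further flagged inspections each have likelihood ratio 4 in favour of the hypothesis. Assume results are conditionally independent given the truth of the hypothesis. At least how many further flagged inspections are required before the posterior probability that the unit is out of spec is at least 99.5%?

Prior odds = (1/60)/(59/60) = 1/59.
Combined Bayes factor of the evidence already in hand = 40 × 3.5 = 140.
Odds after that evidence = (1/59) × 140 = 140/59.
Target odds = 0.995/0.005 = 199.
Need 4ⁿ ≥ 199 ÷ (140/59) = 11741/140.
4³ = 64 falls short of 11741/140 but 4⁴ = 256 reaches it, so n = 4.

4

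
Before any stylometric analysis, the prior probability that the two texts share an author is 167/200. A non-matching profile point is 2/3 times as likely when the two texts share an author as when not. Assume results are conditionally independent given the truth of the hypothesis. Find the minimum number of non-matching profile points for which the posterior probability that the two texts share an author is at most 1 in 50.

Prior odds = 0.835/0.165 = 167/33.
Likelihood ratio per non-matching profile point = 2/3.
Target odds: 0.02 ÷ 0.98 = 1/49.
Require (2/3)ⁿ ≤ 1/49 ÷ (167/33) = 33/8183.
(2/3)¹³ = 8192/1594323 is still above 33/8183 but (2/3)¹⁴ = 16384/4782969 is at or below it, so n = 14.

14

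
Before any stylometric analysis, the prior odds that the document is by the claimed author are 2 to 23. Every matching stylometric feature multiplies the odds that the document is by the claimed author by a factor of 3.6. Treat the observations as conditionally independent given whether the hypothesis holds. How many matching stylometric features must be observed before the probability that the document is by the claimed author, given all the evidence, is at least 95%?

5

Prior odds = 2/23.
Likelihood ratio per matching stylometric feature = 3.6.
Target odds: 0.95 ÷ 0.05 = 19.
Require 3.6ⁿ ≥ 19 ÷ (2/23) = 218.5.
3.6⁴ = 167.9616 falls short of 218.5 but 3.6⁵ = 604.66176 reaches it, so n = 5.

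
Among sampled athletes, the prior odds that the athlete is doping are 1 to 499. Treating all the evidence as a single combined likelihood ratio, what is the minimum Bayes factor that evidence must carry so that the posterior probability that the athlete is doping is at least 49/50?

Prior odds = 1/499.
Target odds = 0.98/0.02 = 49.
Required Bayes factor = 49 ÷ (1/499) = 24451.

24451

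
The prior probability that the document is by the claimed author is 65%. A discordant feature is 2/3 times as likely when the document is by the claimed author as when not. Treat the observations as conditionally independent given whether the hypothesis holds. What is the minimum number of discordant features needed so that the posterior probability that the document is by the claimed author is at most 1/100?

13

Prior odds: 0.65 ÷ 0.35 = 13/7.
Likelihood ratio per discordant feature = 2/3.
Target posterior odds = 0.01/0.99 = 1/99.
Need (13/7) × (2/3)ⁿ ≤ 1/99, i.e. (2/3)ⁿ ≤ 7/1287.
(2/3)¹² = 4096/531441 is still above 7/1287 but (2/3)¹³ = 8192/1594323 is at or below it, so n = 13.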